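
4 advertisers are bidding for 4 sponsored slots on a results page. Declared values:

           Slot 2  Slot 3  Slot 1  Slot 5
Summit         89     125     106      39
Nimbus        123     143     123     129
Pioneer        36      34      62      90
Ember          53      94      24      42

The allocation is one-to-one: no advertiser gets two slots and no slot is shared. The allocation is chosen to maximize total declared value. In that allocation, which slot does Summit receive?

Optimal: Summit→Slot 1 ($106), Nimbus→Slot 2 ($123), Pioneer→Slot 5 ($90), Ember→Slot 3 ($94) — total 106+123+90+94 = $413.
Max-entry greedy (repeatedly take the single best remaining cell) gives $392, worse by 21.
Next-best assignment: Summit→Slot 2, Nimbus→Slot 1, Pioneer→Slot 5, Ember→Slot 3 = $396.
Checked against all permutations: $413 is optimal.
Summit's own top slot is Slot 3 ($125), but forcing Summit→Slot 3 and reassigning the rest optimally gives only $391 — worse by 22.

Summit receives Slot 1.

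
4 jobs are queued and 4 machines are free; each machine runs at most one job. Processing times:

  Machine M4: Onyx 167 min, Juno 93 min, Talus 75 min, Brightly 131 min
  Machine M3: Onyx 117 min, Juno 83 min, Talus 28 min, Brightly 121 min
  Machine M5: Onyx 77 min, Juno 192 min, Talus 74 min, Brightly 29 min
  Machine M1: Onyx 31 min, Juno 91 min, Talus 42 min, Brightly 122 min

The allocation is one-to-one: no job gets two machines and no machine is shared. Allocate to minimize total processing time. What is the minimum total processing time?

Treat this as an assignment problem: match each job to one machine.
Optimal: Onyx→Machine M1 (31 min), Juno→Machine M4 (93 min), Talus→Machine M3 (28 min), Brightly→Machine M5 (29 min) — total 31+93+28+29 = 181 min.
Column-greedy (each machine in turn goes to its cheapest remaining job) gives 218 min, worse by 37.

Min total: 181 min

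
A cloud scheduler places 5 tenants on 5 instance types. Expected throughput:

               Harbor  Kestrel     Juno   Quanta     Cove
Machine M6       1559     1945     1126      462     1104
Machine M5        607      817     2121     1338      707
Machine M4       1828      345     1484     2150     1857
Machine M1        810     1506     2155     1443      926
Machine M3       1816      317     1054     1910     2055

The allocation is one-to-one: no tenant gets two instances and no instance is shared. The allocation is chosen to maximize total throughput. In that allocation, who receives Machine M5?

Optimal: Harbor→Machine M4 (1828 ops/s), Kestrel→Machine M6 (1945 ops/s), Juno→Machine M5 (2121 ops/s), Quanta→Machine M1 (1443 ops/s), Cove→Machine M3 (2055 ops/s) — total 1828+1945+2121+1443+2055 = 9392 ops/s.
Row-greedy (each tenant in turn takes its best remaining instance) gives 8545 ops/s, worse by 847.
Juno's own top instance is Machine M1 (2155 ops/s), but forcing Juno→Machine M1 and reassigning the rest optimally gives only 9321 ops/s — worse by 71.

Juno receives Machine M5.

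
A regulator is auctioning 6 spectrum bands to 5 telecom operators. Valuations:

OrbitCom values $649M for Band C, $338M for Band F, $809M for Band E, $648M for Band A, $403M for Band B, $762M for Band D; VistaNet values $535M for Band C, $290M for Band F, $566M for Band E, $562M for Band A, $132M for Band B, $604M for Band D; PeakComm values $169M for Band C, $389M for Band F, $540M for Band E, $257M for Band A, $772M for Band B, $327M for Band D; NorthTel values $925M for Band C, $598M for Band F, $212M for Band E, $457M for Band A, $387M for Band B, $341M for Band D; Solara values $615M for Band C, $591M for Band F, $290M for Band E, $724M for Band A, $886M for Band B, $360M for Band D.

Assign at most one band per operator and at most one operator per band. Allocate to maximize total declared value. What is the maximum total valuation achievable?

Max total: $3834M

This is the linear assignment problem.
Optimal: OrbitCom→Band E ($809M), VistaNet→Band D ($604M), PeakComm→Band B ($772M), NorthTel→Band C ($925M), Solara→Band A ($724M) — total 809+604+772+925+724 = $3834M.
Column-greedy (each band in turn goes to its best remaining operator) gives $3659M, worse by 175.
Next-best assignment: OrbitCom→Band D, VistaNet→Band E, PeakComm→Band B, NorthTel→Band C, Solara→Band A = $3749M.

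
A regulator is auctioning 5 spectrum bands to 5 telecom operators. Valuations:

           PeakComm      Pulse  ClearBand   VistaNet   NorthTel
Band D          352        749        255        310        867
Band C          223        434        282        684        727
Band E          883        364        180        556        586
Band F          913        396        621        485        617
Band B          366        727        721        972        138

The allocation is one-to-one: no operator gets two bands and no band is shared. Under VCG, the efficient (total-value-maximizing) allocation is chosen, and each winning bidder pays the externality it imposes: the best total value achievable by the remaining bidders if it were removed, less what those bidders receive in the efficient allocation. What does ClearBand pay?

ClearBand pays $30M.

Efficient allocation: PeakComm→Band E ($883M), Pulse→Band D ($749M), ClearBand→Band F ($621M), VistaNet→Band B ($972M), NorthTel→Band C ($727M); total welfare W = $3952M.
ClearBand receives Band F at value $621M, so the others get W − 621 = $3331M.
Without ClearBand: best allocation of the remaining 4 bidders over all 5 bands is PeakComm→Band F ($913M), Pulse→Band D ($749M), VistaNet→Band B ($972M), NorthTel→Band C ($727M), total $3361M.
VCG payment = (others' best without ClearBand) − (others' welfare with ClearBand) = 3361 − 3331 = $30M.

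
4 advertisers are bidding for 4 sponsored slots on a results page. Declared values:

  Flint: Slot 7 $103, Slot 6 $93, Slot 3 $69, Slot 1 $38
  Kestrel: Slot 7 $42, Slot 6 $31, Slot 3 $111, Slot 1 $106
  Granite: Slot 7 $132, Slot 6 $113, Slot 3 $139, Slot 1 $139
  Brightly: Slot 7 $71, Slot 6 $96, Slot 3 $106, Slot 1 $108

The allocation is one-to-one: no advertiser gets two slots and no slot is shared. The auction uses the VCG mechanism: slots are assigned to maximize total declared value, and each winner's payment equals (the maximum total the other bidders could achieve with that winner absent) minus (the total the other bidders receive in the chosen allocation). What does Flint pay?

Efficient allocation: Flint→Slot 7 ($103), Kestrel→Slot 3 ($111), Granite→Slot 1 ($139), Brightly→Slot 6 ($96); total welfare W = $449.
Flint receives Slot 7 at value $103, so the others get W − 103 = $346.
Without Flint: best allocation of the remaining 3 bidders over all 4 slots is Kestrel→Slot 3 ($111), Granite→Slot 7 ($132), Brightly→Slot 1 ($108), total $351.
VCG payment = (others' best without Flint) − (others' welfare with Flint) = 351 − 346 = $5.

Flint pays $5.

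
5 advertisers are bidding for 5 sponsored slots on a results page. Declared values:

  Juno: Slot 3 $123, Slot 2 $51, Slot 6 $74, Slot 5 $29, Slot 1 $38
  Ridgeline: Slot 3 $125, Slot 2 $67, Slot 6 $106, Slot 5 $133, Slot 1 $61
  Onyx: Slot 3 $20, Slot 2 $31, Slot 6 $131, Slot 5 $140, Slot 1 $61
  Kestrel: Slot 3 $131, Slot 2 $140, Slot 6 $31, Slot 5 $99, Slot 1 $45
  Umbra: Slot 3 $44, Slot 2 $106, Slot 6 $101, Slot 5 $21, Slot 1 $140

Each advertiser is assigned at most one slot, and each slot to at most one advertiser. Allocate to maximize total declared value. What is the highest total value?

This is the linear assignment problem.
Optimal: Juno→Slot 3 ($123), Ridgeline→Slot 5 ($133), Onyx→Slot 6 ($131), Kestrel→Slot 2 ($140), Umbra→Slot 1 ($140) — total 123+133+131+140+140 = $667.
No other one-to-one assignment exceeds $667.

Max total: $667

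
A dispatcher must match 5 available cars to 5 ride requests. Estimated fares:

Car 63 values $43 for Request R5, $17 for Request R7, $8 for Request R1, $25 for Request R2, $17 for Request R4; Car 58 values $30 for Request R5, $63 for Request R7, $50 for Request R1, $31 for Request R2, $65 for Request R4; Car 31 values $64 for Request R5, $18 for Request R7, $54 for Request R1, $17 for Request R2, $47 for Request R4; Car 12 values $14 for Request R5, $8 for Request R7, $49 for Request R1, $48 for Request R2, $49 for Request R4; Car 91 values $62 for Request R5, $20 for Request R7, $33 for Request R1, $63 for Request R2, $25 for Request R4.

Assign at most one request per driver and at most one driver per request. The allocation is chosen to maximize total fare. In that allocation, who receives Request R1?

Optimal: Car 63→Request R5 ($43), Car 58→Request R7 ($63), Car 31→Request R1 ($54), Car 12→Request R4 ($49), Car 91→Request R2 ($63) — total 43+63+54+49+63 = $272.
Swapping Car 91↔Car 63 (Car 91→Request R5 $62, Car 63→Request R2 $25) loses 19.
Car 31's own top request is Request R5 ($64), but forcing Car 31→Request R5 and reassigning the rest optimally gives only $258 — worse by 14.

Car 31 receives Request R1.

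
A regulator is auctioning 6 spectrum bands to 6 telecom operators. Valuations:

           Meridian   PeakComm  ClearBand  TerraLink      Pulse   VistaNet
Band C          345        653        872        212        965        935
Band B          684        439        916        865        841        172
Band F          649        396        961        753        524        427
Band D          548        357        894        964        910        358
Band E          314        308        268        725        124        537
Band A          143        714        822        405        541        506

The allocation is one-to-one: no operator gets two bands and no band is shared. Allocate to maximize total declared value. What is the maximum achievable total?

Max total: $4929M

Optimal: Meridian→Band B ($684M), PeakComm→Band A ($714M), ClearBand→Band F ($961M), TerraLink→Band E ($725M), Pulse→Band D ($910M), VistaNet→Band C ($935M) — total 684+714+961+725+910+935 = $4929M.
Row-greedy (each operator in turn takes its best remaining band) gives $4825M, worse by 104.
Next-best assignment: Meridian→Band F, PeakComm→Band A, ClearBand→Band B, TerraLink→Band E, Pulse→Band D, VistaNet→Band C = $4849M.
Every other assignment is strictly worse.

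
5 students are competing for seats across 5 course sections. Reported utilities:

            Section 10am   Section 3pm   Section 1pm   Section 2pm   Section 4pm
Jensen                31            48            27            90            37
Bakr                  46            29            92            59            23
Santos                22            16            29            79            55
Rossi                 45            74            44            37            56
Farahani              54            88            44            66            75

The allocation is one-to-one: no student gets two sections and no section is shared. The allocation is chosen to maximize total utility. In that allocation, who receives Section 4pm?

Optimal: Jensen→Section 2pm (90 points), Bakr→Section 1pm (92 points), Santos→Section 4pm (55 points), Rossi→Section 10am (45 points), Farahani→Section 3pm (88 points) — total 90+92+55+45+88 = 370 points.
Max-entry greedy (repeatedly take the single best remaining cell) gives 348 points, worse by 22.
No other one-to-one assignment exceeds 370 points.
Santos's own top section is Section 2pm (79 points), but forcing Santos→Section 2pm and reassigning the rest optimally gives only 351 points — worse by 19.

Santos receives Section 4pm.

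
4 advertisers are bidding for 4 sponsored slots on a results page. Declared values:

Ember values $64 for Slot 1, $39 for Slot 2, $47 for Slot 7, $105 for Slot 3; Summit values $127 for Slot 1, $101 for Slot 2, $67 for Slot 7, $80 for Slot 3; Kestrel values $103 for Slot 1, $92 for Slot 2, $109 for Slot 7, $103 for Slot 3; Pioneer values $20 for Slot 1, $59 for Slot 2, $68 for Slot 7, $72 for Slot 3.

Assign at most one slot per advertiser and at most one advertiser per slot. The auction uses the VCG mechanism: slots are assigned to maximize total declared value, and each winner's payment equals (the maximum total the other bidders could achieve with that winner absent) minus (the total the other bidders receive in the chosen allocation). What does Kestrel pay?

Kestrel pays $9.

Efficient allocation: Ember→Slot 3 ($105), Summit→Slot 1 ($127), Kestrel→Slot 7 ($109), Pioneer→Slot 2 ($59); total welfare W = $400.
Kestrel receives Slot 7 at value $109, so the others get W − 109 = $291.
Without Kestrel: best allocation of the remaining 3 bidders over all 4 slots is Ember→Slot 3 ($105), Summit→Slot 1 ($127), Pioneer→Slot 7 ($68), total $300.
VCG payment = (others' best without Kestrel) − (others' welfare with Kestrel) = 300 − 291 = $9.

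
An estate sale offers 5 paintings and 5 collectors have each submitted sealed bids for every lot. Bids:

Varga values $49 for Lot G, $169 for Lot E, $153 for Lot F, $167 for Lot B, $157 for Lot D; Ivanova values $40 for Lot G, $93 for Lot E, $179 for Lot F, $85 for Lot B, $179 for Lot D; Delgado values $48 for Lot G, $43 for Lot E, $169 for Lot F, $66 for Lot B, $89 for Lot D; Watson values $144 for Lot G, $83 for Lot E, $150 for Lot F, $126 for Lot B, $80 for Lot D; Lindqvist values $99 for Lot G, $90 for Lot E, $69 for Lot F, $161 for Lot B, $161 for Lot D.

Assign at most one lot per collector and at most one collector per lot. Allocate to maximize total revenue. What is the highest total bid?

Optimal: Varga→Lot E ($169), Ivanova→Lot D ($179), Delgado→Lot F ($169), Watson→Lot G ($144), Lindqvist→Lot B ($161) — total 169+179+169+144+161 = $822.
Row-greedy (each collector in turn takes its best remaining lot) gives $742, worse by 80.
Next-best assignment: Varga→Lot B, Ivanova→Lot D, Delgado→Lot F, Watson→Lot G, Lindqvist→Lot E = $749.
Swapping Varga↔Lindqvist (Varga→Lot B $167, Lindqvist→Lot E $90) loses 73.
Every other assignment is strictly worse.

Maximum total: $822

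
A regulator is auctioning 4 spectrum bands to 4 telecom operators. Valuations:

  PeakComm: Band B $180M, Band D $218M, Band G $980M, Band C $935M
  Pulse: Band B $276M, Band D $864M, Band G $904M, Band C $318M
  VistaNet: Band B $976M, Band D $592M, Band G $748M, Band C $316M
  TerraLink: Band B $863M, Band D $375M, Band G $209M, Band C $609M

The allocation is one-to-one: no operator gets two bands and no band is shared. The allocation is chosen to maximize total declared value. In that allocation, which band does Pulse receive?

Pulse receives Band D.

Optimal: PeakComm→Band G ($980M), Pulse→Band D ($864M), VistaNet→Band B ($976M), TerraLink→Band C ($609M) — total 980+864+976+609 = $3429M.
Pulse's own top band is Band G ($904M), but forcing Pulse→Band G and reassigning the rest optimally gives only $3294M — worse by 135.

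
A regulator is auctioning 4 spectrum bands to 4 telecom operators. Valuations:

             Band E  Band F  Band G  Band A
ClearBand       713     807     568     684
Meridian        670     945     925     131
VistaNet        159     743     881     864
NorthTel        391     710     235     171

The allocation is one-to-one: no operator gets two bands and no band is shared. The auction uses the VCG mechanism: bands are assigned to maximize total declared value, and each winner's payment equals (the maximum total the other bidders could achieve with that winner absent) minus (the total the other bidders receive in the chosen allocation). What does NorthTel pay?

Efficient allocation: ClearBand→Band E ($713M), Meridian→Band G ($925M), VistaNet→Band A ($864M), NorthTel→Band F ($710M); total welfare W = $3212M.
NorthTel receives Band F at value $710M, so the others get W − 710 = $2502M.
Without NorthTel: best allocation of the remaining 3 bidders over all 4 bands is ClearBand→Band F ($807M), Meridian→Band G ($925M), VistaNet→Band A ($864M), total $2596M.
VCG payment = (others' best without NorthTel) − (others' welfare with NorthTel) = 2596 − 2502 = $94M.

NorthTel pays $94M.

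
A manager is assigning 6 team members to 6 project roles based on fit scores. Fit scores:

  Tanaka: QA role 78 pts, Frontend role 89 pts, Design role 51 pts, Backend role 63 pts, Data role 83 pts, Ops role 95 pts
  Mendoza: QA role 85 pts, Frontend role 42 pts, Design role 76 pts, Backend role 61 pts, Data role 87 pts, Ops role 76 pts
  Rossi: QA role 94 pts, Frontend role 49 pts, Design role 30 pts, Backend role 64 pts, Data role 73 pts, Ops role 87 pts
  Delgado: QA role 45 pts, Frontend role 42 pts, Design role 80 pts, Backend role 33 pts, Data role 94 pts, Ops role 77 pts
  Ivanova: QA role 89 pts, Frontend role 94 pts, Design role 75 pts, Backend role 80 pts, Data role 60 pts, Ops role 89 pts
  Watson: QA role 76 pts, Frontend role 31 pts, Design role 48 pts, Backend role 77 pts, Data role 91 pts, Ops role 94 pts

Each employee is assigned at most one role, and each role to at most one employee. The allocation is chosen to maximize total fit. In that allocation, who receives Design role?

Optimal: Tanaka→Ops role (95 pts), Mendoza→Design role (76 pts), Rossi→QA role (94 pts), Delgado→Data role (94 pts), Ivanova→Frontend role (94 pts), Watson→Backend role (77 pts) — total 95+76+94+94+94+77 = 530 pts.
Row-greedy (each employee in turn takes its best remaining role) gives 527 pts, worse by 3.
Every other assignment is strictly worse.
Mendoza's own top role is Data role (87 pts), but forcing Mendoza→Data role and reassigning the rest optimally gives only 527 pts — worse by 3.

Mendoza receives Design role.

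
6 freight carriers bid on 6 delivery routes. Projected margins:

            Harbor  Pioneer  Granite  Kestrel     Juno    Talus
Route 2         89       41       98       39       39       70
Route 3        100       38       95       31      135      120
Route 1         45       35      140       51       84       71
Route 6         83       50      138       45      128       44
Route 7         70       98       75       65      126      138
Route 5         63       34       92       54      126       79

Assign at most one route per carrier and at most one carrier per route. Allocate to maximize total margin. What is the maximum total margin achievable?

Optimal: Harbor→Route 2 ($89k), Pioneer→Route 7 ($98k), Granite→Route 1 ($140k), Kestrel→Route 5 ($54k), Juno→Route 6 ($128k), Talus→Route 3 ($120k) — total 89+98+140+54+128+120 = $629k.
No other one-to-one assignment exceeds $629k.

Max total: $629k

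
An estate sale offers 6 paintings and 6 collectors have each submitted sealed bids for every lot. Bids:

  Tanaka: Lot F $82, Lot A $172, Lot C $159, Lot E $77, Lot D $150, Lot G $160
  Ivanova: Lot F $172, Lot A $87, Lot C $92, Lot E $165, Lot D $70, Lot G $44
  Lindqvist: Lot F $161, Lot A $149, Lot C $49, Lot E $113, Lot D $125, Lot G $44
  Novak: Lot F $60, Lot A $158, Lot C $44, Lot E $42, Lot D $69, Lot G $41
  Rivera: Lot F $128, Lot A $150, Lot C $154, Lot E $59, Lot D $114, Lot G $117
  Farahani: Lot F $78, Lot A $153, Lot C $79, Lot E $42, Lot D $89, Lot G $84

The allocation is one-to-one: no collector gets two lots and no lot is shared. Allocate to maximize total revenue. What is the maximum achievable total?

Max total: $887

This is a one-to-one assignment (maximum-weight bipartite matching).
Optimal: Tanaka→Lot G ($160), Ivanova→Lot E ($165), Lindqvist→Lot F ($161), Novak→Lot A ($158), Rivera→Lot C ($154), Farahani→Lot D ($89) — total 160+165+161+158+154+89 = $887.
Column-greedy (each lot in turn goes to its best remaining collector) gives $741, worse by 146.
Every other assignment is strictly worse.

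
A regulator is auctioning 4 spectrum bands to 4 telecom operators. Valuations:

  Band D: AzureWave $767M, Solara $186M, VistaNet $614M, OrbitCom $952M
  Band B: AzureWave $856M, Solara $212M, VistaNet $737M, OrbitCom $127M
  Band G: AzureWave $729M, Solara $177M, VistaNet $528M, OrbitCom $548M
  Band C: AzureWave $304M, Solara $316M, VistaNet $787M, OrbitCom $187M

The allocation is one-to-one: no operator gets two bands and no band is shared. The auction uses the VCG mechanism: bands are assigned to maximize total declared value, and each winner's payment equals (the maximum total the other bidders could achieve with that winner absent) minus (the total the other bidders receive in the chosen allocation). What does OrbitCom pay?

Efficient allocation: AzureWave→Band B ($856M), Solara→Band G ($177M), VistaNet→Band C ($787M), OrbitCom→Band D ($952M); total welfare W = $2772M.
OrbitCom receives Band D at value $952M, so the others get W − 952 = $1820M.
Without OrbitCom: best allocation of the remaining 3 bidders over all 4 bands is AzureWave→Band B ($856M), Solara→Band D ($186M), VistaNet→Band C ($787M), total $1829M.
VCG payment = (others' best without OrbitCom) − (others' welfare with OrbitCom) = 1829 − 1820 = $9M.

OrbitCom pays $9M.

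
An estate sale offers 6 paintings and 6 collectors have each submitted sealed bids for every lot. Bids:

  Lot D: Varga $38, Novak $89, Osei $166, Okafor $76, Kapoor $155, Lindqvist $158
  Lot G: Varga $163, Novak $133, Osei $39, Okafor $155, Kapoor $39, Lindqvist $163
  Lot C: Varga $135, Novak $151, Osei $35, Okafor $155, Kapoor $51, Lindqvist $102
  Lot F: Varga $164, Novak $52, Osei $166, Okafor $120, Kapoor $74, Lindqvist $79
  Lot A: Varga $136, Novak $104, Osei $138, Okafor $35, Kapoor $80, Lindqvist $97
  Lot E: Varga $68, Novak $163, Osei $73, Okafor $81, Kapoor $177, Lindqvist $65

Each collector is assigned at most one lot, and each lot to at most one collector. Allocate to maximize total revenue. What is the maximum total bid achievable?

This is the linear assignment problem.
Optimal: Varga→Lot F ($164), Novak→Lot C ($151), Osei→Lot A ($138), Okafor→Lot G ($155), Kapoor→Lot E ($177), Lindqvist→Lot D ($158) — total 164+151+138+155+177+158 = $943.
Max-entry greedy (repeatedly take the single best remaining cell) gives $929, worse by 14.
No other one-to-one assignment exceeds $943.

Max total: $943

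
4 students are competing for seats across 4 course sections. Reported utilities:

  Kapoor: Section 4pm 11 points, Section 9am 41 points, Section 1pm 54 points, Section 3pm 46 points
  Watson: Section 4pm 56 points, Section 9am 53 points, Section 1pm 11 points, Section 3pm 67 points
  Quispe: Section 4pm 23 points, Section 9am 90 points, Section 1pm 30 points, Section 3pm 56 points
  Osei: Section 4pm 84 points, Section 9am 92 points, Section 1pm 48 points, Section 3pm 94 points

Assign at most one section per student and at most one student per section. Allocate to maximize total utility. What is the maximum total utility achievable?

Optimal: Kapoor→Section 1pm (54 points), Watson→Section 3pm (67 points), Quispe→Section 9am (90 points), Osei→Section 4pm (84 points) — total 54+67+90+84 = 295 points.
Max-entry greedy (repeatedly take the single best remaining cell) gives 294 points, worse by 1.
Next-best assignment: Kapoor→Section 1pm, Watson→Section 4pm, Quispe→Section 9am, Osei→Section 3pm = 294 points.
Swapping Kapoor↔Osei (Kapoor→Section 4pm 11 points, Osei→Section 1pm 48 points) loses 79.

Maximum total: 295 points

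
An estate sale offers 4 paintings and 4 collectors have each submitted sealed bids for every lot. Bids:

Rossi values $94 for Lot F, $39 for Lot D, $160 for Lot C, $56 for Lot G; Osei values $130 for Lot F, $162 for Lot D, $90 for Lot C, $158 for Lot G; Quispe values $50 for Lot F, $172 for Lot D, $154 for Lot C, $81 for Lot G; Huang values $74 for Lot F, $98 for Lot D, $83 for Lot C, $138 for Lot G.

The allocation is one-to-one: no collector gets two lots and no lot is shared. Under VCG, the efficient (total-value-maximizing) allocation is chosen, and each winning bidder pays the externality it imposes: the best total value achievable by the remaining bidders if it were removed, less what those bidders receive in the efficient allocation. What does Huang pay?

Efficient allocation: Rossi→Lot C ($160), Osei→Lot F ($130), Quispe→Lot D ($172), Huang→Lot G ($138); total welfare W = $600.
Huang receives Lot G at value $138, so the others get W − 138 = $462.
Without Huang: best allocation of the remaining 3 bidders over all 4 lots is Rossi→Lot C ($160), Osei→Lot G ($158), Quispe→Lot D ($172), total $490.
VCG payment = (others' best without Huang) − (others' welfare with Huang) = 490 − 462 = $28.

Huang pays $28.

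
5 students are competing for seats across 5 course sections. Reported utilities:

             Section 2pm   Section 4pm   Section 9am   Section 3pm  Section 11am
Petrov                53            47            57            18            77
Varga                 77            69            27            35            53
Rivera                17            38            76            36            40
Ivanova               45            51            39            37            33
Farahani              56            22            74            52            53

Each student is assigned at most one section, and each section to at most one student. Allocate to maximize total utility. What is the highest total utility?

Maximum total: 333 points

Optimal: Petrov→Section 11am (77 points), Varga→Section 2pm (77 points), Rivera→Section 9am (76 points), Ivanova→Section 4pm (51 points), Farahani→Section 3pm (52 points) — total 77+77+76+51+52 = 333 points.
Every other assignment is strictly worse.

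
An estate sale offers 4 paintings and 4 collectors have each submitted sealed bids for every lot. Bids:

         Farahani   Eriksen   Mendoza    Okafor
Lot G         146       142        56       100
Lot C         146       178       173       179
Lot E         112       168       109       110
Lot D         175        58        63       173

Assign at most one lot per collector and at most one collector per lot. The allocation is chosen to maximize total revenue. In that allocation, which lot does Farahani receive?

Treat this as an assignment problem: match each collector to one lot.
Optimal: Farahani→Lot G ($146), Eriksen→Lot E ($168), Mendoza→Lot C ($173), Okafor→Lot D ($173) — total 146+168+173+173 = $660.
Max-entry greedy (repeatedly take the single best remaining cell) gives $578, worse by 82.
Next-best assignment: Farahani→Lot D, Eriksen→Lot E, Mendoza→Lot C, Okafor→Lot G = $616.
Swapping Eriksen↔Farahani (Eriksen→Lot G $142, Farahani→Lot E $112) loses 60.
Every other assignment is strictly worse.
Farahani's own top lot is Lot D ($175), but forcing Farahani→Lot D and reassigning the rest optimally gives only $616 — worse by 44.

Farahani receives Lot G.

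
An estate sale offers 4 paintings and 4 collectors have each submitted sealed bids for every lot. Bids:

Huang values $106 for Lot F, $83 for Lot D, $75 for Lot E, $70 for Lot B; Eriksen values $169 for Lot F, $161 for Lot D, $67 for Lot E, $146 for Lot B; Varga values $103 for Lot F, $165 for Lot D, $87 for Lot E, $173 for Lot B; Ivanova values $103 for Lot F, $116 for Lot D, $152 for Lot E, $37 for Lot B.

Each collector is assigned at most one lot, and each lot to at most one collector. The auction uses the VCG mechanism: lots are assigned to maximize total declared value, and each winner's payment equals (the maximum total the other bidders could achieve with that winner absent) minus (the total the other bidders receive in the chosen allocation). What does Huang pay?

Huang pays $8.

Efficient allocation: Huang→Lot F ($106), Eriksen→Lot D ($161), Varga→Lot B ($173), Ivanova→Lot E ($152); total welfare W = $592.
Huang receives Lot F at value $106, so the others get W − 106 = $486.
Without Huang: best allocation of the remaining 3 bidders over all 4 lots is Eriksen→Lot F ($169), Varga→Lot B ($173), Ivanova→Lot E ($152), total $494.
VCG payment = (others' best without Huang) − (others' welfare with Huang) = 494 − 486 = $8.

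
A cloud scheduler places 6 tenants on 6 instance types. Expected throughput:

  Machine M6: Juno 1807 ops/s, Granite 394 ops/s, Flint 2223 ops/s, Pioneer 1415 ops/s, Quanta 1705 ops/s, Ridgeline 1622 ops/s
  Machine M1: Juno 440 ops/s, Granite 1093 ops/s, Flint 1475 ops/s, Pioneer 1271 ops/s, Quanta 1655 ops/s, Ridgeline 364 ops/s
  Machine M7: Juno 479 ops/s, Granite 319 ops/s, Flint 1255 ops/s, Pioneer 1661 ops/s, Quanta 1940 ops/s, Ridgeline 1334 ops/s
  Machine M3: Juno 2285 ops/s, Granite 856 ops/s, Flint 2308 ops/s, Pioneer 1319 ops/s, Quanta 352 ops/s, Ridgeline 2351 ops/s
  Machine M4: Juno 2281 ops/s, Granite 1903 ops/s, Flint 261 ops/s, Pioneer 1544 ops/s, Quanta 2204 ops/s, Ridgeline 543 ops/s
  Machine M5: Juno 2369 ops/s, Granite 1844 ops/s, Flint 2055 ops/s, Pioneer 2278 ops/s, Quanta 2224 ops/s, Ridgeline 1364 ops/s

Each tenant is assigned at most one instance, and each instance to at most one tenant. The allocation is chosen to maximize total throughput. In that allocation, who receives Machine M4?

Juno receives Machine M4.

Optimal: Juno→Machine M4 (2281 ops/s), Granite→Machine M1 (1093 ops/s), Flint→Machine M6 (2223 ops/s), Pioneer→Machine M5 (2278 ops/s), Quanta→Machine M7 (1940 ops/s), Ridgeline→Machine M3 (2351 ops/s) — total 2281+1093+2223+2278+1940+2351 = 12166 ops/s.
Max-entry greedy (repeatedly take the single best remaining cell) gives 11901 ops/s, worse by 265.
Next-best assignment: Juno→Machine M5, Granite→Machine M4, Flint→Machine M6, Pioneer→Machine M7, Quanta→Machine M1, Ridgeline→Machine M3 = 12162 ops/s.
Swapping Juno↔Ridgeline (Juno→Machine M3 2285 ops/s, Ridgeline→Machine M4 543 ops/s) loses 1804.
Checked against all permutations: 12166 ops/s is optimal.
Juno's own top instance is Machine M5 (2369 ops/s), but forcing Juno→Machine M5 and reassigning the rest optimally gives only 12162 ops/s — worse by 4.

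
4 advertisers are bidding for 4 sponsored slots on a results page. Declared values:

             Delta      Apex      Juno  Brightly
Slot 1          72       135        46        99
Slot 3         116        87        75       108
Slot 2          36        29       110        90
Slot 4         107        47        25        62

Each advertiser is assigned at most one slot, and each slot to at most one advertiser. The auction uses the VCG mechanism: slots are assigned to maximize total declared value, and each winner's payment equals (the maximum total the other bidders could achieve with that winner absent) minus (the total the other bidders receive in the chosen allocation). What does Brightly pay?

Brightly pays $9.

Efficient allocation: Delta→Slot 4 ($107), Apex→Slot 1 ($135), Juno→Slot 2 ($110), Brightly→Slot 3 ($108); total welfare W = $460.
Brightly receives Slot 3 at value $108, so the others get W − 108 = $352.
Without Brightly: best allocation of the remaining 3 bidders over all 4 slots is Delta→Slot 3 ($116), Apex→Slot 1 ($135), Juno→Slot 2 ($110), total $361.
VCG payment = (others' best without Brightly) − (others' welfare with Brightly) = 361 − 352 = $9.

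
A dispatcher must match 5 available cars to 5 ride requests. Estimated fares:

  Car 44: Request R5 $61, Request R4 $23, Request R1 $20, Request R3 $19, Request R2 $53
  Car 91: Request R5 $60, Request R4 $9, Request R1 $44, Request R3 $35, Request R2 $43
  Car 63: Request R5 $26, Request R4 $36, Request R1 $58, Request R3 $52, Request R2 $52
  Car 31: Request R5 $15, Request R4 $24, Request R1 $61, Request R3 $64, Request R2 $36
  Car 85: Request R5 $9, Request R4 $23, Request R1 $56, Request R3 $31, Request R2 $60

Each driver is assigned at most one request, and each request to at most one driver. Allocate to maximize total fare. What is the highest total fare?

Treat this as an assignment problem: match each driver to one request.
Optimal: Car 44→Request R2 ($53), Car 91→Request R5 ($60), Car 63→Request R4 ($36), Car 31→Request R3 ($64), Car 85→Request R1 ($56) — total 53+60+36+64+56 = $269.
Row-greedy (each driver in turn takes its best remaining request) gives $216, worse by 53.
Next-best assignment: Car 44→Request R5, Car 91→Request R1, Car 63→Request R4, Car 31→Request R3, Car 85→Request R2 = $265.
No other one-to-one assignment exceeds $269.

Max total: $269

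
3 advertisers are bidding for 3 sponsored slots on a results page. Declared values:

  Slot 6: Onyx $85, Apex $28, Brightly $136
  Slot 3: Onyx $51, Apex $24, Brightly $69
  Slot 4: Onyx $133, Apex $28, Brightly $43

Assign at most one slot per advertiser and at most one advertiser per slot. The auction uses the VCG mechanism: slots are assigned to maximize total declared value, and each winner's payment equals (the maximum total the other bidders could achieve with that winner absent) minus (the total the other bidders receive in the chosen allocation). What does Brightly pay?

Brightly pays $4.

Efficient allocation: Onyx→Slot 4 ($133), Apex→Slot 3 ($24), Brightly→Slot 6 ($136); total welfare W = $293.
Brightly receives Slot 6 at value $136, so the others get W − 136 = $157.
Without Brightly: best allocation of the remaining 2 bidders over all 3 slots is Onyx→Slot 4 ($133), Apex→Slot 6 ($28), total $161.
VCG payment = (others' best without Brightly) − (others' welfare with Brightly) = 161 − 157 = $4.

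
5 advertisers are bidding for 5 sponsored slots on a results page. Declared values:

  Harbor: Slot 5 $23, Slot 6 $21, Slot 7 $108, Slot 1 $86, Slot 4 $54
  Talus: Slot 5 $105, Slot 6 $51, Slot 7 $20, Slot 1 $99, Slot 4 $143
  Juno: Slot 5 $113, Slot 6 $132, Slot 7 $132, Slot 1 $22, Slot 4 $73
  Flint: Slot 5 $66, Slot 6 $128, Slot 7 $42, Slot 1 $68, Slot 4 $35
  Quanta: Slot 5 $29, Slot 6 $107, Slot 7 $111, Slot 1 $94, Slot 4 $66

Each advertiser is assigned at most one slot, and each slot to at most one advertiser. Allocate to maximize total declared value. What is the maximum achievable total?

This is a one-to-one assignment (maximum-weight bipartite matching).
Optimal: Harbor→Slot 7 ($108), Talus→Slot 4 ($143), Juno→Slot 5 ($113), Flint→Slot 6 ($128), Quanta→Slot 1 ($94) — total 108+143+113+128+94 = $586.
Row-greedy (each advertiser in turn takes its best remaining slot) gives $480, worse by 106.

Max total: $586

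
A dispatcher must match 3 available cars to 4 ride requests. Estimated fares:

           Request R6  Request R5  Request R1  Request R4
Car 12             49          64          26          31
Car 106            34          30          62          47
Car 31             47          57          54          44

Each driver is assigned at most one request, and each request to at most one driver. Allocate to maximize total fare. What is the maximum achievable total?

Optimal: Car 12→Request R5 ($64), Car 106→Request R1 ($62), Car 31→Request R6 ($47) — total 64+62+47 = $173.
Swapping Car 106↔Car 12 (Car 106→Request R5 $30, Car 12→Request R1 $26) loses 70.

Maximum total: $173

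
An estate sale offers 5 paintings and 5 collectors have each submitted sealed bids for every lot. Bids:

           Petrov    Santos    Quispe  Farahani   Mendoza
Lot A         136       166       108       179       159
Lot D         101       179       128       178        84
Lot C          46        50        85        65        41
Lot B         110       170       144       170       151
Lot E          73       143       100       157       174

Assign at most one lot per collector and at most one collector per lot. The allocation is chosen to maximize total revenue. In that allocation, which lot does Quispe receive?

Treat this as an assignment problem: match each collector to one lot.
Optimal: Petrov→Lot A ($136), Santos→Lot D ($179), Quispe→Lot C ($85), Farahani→Lot B ($170), Mendoza→Lot E ($174) — total 136+179+85+170+174 = $744.
Row-greedy (each collector in turn takes its best remaining lot) gives $657, worse by 87.
Quispe's own top lot is Lot B ($144), but forcing Quispe→Lot B and reassigning the rest optimally gives only $722 — worse by 22.

Quispe receives Lot C.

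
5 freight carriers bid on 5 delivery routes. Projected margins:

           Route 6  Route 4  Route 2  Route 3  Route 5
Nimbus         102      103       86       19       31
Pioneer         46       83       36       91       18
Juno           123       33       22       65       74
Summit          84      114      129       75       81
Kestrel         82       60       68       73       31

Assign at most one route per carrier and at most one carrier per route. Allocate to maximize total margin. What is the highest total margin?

Optimal: Nimbus→Route 4 ($103k), Pioneer→Route 3 ($91k), Juno→Route 5 ($74k), Summit→Route 2 ($129k), Kestrel→Route 6 ($82k) — total 103+91+74+129+82 = $479k.
Row-greedy (each carrier in turn takes its best remaining route) gives $477k, worse by 2.

Max total: $479k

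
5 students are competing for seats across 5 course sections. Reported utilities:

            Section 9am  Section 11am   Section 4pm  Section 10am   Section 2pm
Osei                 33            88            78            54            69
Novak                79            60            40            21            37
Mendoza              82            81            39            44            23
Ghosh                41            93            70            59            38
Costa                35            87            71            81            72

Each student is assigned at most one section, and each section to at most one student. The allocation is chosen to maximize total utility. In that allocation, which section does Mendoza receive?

Mendoza receives Section 11am.

This is the linear assignment problem.
Optimal: Osei→Section 2pm (69 points), Novak→Section 9am (79 points), Mendoza→Section 11am (81 points), Ghosh→Section 4pm (70 points), Costa→Section 10am (81 points) — total 69+79+81+70+81 = 380 points.
Max-entry greedy (repeatedly take the single best remaining cell) gives 371 points, worse by 9.
Mendoza's own top section is Section 9am (82 points), but forcing Mendoza→Section 9am and reassigning the rest optimally gives only 371 points — worse by 9.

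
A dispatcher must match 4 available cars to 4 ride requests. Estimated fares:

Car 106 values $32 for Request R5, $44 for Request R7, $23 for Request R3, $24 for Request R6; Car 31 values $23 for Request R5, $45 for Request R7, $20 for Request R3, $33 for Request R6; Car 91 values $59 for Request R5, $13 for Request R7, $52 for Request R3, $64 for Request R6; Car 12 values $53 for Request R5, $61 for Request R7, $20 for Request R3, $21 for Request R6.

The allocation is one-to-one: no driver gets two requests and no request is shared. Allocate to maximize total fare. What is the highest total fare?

Optimal: Car 106→Request R3 ($23), Car 31→Request R7 ($45), Car 91→Request R6 ($64), Car 12→Request R5 ($53) — total 23+45+64+53 = $185.
Next-best assignment: Car 106→Request R7, Car 31→Request R6, Car 91→Request R3, Car 12→Request R5 = $182.
Swapping Car 31↔Car 106 (Car 31→Request R3 $20, Car 106→Request R7 $44) loses 4.
Checked against all permutations: $185 is optimal.

Max total: $185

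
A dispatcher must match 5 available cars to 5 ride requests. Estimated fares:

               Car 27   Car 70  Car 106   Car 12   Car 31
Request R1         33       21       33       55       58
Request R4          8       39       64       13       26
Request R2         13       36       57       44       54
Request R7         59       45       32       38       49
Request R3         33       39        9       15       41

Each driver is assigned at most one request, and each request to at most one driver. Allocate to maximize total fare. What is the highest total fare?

Optimal: Car 27→Request R7 ($59), Car 70→Request R3 ($39), Car 106→Request R4 ($64), Car 12→Request R1 ($55), Car 31→Request R2 ($54) — total 59+39+64+55+54 = $271.
Column-greedy (each request in turn goes to its best remaining driver) gives $264, worse by 7.

Max total: $271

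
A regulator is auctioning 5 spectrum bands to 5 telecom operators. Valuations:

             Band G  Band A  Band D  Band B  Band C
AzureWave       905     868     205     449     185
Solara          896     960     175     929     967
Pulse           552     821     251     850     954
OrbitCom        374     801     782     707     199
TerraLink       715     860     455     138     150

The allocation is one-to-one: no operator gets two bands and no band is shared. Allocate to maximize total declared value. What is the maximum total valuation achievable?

Optimal: AzureWave→Band G ($905M), Solara→Band B ($929M), Pulse→Band C ($954M), OrbitCom→Band D ($782M), TerraLink→Band A ($860M) — total 905+929+954+782+860 = $4430M.
Row-greedy (each operator in turn takes its best remaining band) gives $3978M, worse by 452.
Next-best assignment: AzureWave→Band G, Solara→Band C, Pulse→Band B, OrbitCom→Band D, TerraLink→Band A = $4364M.
Every other assignment is strictly worse.

Max total: $4430M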